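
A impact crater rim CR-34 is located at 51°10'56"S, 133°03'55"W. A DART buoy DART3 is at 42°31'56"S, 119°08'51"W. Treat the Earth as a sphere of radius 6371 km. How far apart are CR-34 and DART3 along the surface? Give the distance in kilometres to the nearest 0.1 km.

CR-34: φ = -51.18222°, λ = -133.06528°
DART3: φ = -42.53222°, λ = -119.14750°
Δφ = 8.6500°,  Δλ = 13.9178°
a = sin²(Δφ/2) + cos φ₁ cos φ₂ sin²(Δλ/2) = 0.012468
c = 2·arcsin(√a) = 0.223785 rad = 12.8220°
d = R·c = 6371 × 0.223785 = 1425.7 km

1425.7 km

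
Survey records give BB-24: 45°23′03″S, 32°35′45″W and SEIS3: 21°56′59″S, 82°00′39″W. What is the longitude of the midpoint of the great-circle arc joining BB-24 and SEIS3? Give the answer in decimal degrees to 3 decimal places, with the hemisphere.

60.940°W

BB-24: φ = -45.38417°, λ = -32.59583°
SEIS3: φ = -21.94972°, λ = -82.01083°
Bx = cos φ₂ cos Δλ = 0.603417,  By = cos φ₂ sin Δλ = -0.704391
φₘ = atan2(sin φ₁ + sin φ₂, √((cos φ₁ + Bx)² + By²)) = -36.19404°
λₘ = λ₁ + atan2(By, cos φ₁ + Bx) = -60.94033°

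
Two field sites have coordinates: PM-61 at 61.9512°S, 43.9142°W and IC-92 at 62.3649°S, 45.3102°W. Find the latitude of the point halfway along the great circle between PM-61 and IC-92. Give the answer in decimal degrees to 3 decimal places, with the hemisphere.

Bx = cos φ₂ cos Δλ = 0.463701,  By = cos φ₂ sin Δλ = -0.011300
φₘ = atan2(sin φ₁ + sin φ₂, √((cos φ₁ + Bx)² + By²)) = -62.15981°
λₘ = λ₁ + atan2(By, cos φ₁ + Bx) = -44.60743°

62.160°S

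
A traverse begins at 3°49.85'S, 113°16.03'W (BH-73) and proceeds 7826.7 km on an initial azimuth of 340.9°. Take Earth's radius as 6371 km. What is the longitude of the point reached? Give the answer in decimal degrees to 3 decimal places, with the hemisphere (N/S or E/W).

BH-73: φ = -3.83083°, λ = -113.26717°
δ = d/R = 7826.7/6371 = 1.228488 rad
φ₂ = arcsin(sin φ₁ cos δ + cos φ₁ sin δ cos θ)
   = arcsin(-0.06681·0.33566 + 0.99777·0.94198·0.94495) = 59.96395°
λ₂ = λ₁ + atan2(sin θ sin δ cos φ₁, cos δ − sin φ₁ sin φ₂) = -151.27696°

151.277°W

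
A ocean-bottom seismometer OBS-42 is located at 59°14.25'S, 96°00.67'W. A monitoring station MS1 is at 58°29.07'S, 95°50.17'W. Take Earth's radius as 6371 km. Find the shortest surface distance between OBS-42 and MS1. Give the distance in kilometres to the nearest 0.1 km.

84.3 km

OBS-42: φ = -59.23750°, λ = -96.01117°
MS1: φ = -58.48450°, λ = -95.83617°
Δφ = 0.7530°,  Δλ = 0.1750°
a = sin²(Δφ/2) + cos φ₁ cos φ₂ sin²(Δλ/2) = 0.000044
c = 2·arcsin(√a) = 0.013237 rad = 0.7584°
d = R·c = 6371 × 0.013237 = 84.3 km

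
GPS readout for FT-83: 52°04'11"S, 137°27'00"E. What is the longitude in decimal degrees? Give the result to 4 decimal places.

137.4500°E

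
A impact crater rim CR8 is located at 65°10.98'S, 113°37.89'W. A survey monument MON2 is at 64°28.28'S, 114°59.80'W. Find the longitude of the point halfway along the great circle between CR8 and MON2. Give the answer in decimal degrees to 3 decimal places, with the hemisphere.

CR8: φ = -65.18300°, λ = -113.63150°
MON2: φ = -64.47133°, λ = -114.99667°
Bx = cos φ₂ cos Δλ = 0.430840,  By = cos φ₂ sin Δλ = -0.010267
φₘ = atan2(sin φ₁ + sin φ₂, √((cos φ₁ + Bx)² + By²)) = -64.82873°
λₘ = λ₁ + atan2(By, cos φ₁ + Bx) = -114.32310°

114.323°W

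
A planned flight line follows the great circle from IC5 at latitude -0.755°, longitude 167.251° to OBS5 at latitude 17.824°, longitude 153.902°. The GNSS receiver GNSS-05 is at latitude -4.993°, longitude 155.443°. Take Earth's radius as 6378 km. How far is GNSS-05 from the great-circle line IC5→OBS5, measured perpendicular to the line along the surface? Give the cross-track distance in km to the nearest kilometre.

1349 km

δ₁₃ = central angle IC5→GNSS-05 = 0.218671 rad  (haversine)
θ₁₃ = bearing IC5→GNSS-05 = 250.005°,  θ₁₂ = bearing IC5→OBS5 = 325.371°
dₓₜ = R·arcsin(sin δ₁₃ · sin(θ₁₃ − θ₁₂)) = 6378·arcsin(0.21693·sin(-75.366°)) = -1348.739 km
|dₓₜ| = 1348.739 km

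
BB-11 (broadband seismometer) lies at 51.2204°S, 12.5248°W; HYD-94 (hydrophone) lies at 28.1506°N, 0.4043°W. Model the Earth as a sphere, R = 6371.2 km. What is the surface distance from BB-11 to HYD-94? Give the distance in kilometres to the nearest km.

8906 km

Δφ = 79.3710°,  Δλ = 12.1205°
a = sin²(Δφ/2) + cos φ₁ cos φ₂ sin²(Δλ/2) = 0.413931
c = 2·arcsin(√a) = 1.397796 rad = 80.0878°
d = R·c = 6371.2 × 1.397796 = 8905.6 km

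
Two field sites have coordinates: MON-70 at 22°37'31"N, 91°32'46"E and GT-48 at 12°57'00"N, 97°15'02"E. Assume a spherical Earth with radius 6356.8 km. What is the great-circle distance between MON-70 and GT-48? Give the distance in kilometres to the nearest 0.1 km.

1230.6 km

MON-70: φ = +22.62528°, λ = +91.54611°
GT-48: φ = +12.95000°, λ = +97.25056°
Δφ = -9.6753°,  Δλ = 5.7044°
a = sin²(Δφ/2) + cos φ₁ cos φ₂ sin²(Δλ/2) = 0.009339
c = 2·arcsin(√a) = 0.193583 rad = 11.0915°
d = R·c = 6356.8 × 0.193583 = 1230.6 km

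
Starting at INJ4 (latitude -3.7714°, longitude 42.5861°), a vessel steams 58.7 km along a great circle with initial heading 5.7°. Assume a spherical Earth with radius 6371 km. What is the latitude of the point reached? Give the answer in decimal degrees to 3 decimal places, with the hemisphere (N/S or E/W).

3.246°S

δ = d/R = 58.7/6371 = 0.009214 rad
φ₂ = arcsin(sin φ₁ cos δ + cos φ₁ sin δ cos θ)
   = arcsin(-0.06578·0.99996 + 0.99783·0.00921·0.99506) = -3.24611°
λ₂ = λ₁ + atan2(sin θ sin δ cos φ₁, cos δ − sin φ₁ sin φ₂) = 42.63861°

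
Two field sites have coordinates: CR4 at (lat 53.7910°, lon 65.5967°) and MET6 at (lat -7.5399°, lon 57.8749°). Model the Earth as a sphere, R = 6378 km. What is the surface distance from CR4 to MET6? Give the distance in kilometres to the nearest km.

Δφ = -61.3309°,  Δλ = -7.7218°
a = sin²(Δφ/2) + cos φ₁ cos φ₂ sin²(Δλ/2) = 0.262780
c = 2·arcsin(√a) = 1.076469 rad = 61.6771°
d = R·c = 6378 × 1.076469 = 6865.7 km

6866 km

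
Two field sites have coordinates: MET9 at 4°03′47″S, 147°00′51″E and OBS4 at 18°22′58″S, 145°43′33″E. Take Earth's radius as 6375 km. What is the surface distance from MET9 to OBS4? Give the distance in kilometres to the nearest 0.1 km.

1599.4 km

MET9: φ = -4.06306°, λ = +147.01417°
OBS4: φ = -18.38278°, λ = +145.72583°
Δφ = -14.3197°,  Δλ = -1.2883°
a = sin²(Δφ/2) + cos φ₁ cos φ₂ sin²(Δλ/2) = 0.015654
c = 2·arcsin(√a) = 0.250892 rad = 14.3751°
d = R·c = 6375 × 0.250892 = 1599.4 km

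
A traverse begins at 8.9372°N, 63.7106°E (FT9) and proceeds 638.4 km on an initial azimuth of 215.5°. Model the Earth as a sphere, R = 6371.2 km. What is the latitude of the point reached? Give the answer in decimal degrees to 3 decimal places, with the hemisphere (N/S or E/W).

δ = d/R = 638.4/6371.2 = 0.100201 rad
φ₂ = arcsin(sin φ₁ cos δ + cos φ₁ sin δ cos θ)
   = arcsin(0.15535·0.99498 + 0.98786·0.10003·-0.81412) = 4.25081°
λ₂ = λ₁ + atan2(sin θ sin δ cos φ₁, cos δ − sin φ₁ sin φ₂) = 60.37124°

4.251°N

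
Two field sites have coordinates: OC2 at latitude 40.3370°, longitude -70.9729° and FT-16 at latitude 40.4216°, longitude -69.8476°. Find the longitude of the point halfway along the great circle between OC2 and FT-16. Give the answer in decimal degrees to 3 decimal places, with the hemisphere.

70.411°W

Bx = cos φ₂ cos Δλ = 0.761147,  By = cos φ₂ sin Δλ = 0.014951
φₘ = atan2(sin φ₁ + sin φ₂, √((cos φ₁ + Bx)² + By²)) = 40.38066°
λₘ = λ₁ + atan2(By, cos φ₁ + Bx) = -70.41060°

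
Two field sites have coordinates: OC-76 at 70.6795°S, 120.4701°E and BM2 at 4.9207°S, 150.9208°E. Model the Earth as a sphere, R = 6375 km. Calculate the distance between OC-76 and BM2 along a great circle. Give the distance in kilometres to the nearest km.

7631 km

Δφ = 65.7588°,  Δλ = 30.4507°
a = sin²(Δφ/2) + cos φ₁ cos φ₂ sin²(Δλ/2) = 0.317444
c = 2·arcsin(√a) = 1.197044 rad = 68.5856°
d = R·c = 6375 × 1.197044 = 7631.2 km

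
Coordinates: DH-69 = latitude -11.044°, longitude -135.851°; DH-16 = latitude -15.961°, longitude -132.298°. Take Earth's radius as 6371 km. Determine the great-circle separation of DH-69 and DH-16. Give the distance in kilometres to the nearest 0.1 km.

Δφ = -4.9170°,  Δλ = 3.5530°
a = sin²(Δφ/2) + cos φ₁ cos φ₂ sin²(Δλ/2) = 0.002747
c = 2·arcsin(√a) = 0.104870 rad = 6.0086°
d = R·c = 6371 × 0.104870 = 668.1 km

668.1 km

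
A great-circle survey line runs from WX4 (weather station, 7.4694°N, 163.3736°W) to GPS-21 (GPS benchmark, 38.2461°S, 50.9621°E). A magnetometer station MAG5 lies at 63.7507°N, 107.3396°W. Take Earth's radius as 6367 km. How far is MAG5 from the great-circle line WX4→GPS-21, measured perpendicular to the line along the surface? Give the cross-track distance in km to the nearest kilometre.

δ₁₃ = central angle WX4→MAG5 = 1.200818 rad  (haversine)
θ₁₃ = bearing WX4→MAG5 = 23.168°,  θ₁₂ = bearing WX4→GPS-21 = 219.916°
dₓₜ = R·arcsin(sin δ₁₃ · sin(θ₁₃ − θ₁₂)) = 6367·arcsin(0.93234·sin(-196.748°)) = 1731.873 km
|dₓₜ| = 1731.873 km

1732 km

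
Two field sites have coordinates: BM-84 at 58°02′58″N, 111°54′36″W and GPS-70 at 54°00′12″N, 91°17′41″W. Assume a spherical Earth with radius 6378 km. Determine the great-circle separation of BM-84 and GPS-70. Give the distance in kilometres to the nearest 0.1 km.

1352.8 km

BM-84: φ = +58.04944°, λ = -111.91000°
GPS-70: φ = +54.00333°, λ = -91.29472°
Δφ = -4.0461°,  Δλ = 20.6153°
a = sin²(Δφ/2) + cos φ₁ cos φ₂ sin²(Δλ/2) = 0.011204
c = 2·arcsin(√a) = 0.212098 rad = 12.1523°
d = R·c = 6378 × 0.212098 = 1352.8 km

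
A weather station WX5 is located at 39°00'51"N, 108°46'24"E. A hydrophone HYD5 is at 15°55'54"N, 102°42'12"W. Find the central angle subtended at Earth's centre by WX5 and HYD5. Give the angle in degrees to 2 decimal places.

117.67°

WX5: φ = +39.01417°, λ = +108.77333°
HYD5: φ = +15.93167°, λ = -102.70333°
Δφ = -23.0825°,  Δλ = 148.5233°
a = sin²(Δφ/2) + cos φ₁ cos φ₂ sin²(Δλ/2) = 0.732205
c = 2·arcsin(√a) = 2.053765 rad = 117.6721°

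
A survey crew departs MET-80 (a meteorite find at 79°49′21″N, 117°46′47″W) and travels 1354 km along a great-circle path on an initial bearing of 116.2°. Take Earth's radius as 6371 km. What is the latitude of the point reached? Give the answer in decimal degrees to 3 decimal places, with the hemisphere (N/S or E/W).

MET-80: φ = +79.82250°, λ = -117.77972°
δ = d/R = 1354/6371 = 0.212526 rad
φ₂ = arcsin(sin φ₁ cos δ + cos φ₁ sin δ cos θ)
   = arcsin(0.98427·0.97750 + 0.17670·0.21093·-0.44151) = 71.02581°
λ₂ = λ₁ + atan2(sin θ sin δ cos φ₁, cos δ − sin φ₁ sin φ₂) = -82.18291°

71.026°N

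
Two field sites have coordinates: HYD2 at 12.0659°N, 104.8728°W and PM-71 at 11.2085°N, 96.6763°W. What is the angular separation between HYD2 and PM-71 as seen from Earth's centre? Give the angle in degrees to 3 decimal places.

Δφ = -0.8574°,  Δλ = 8.1965°
a = sin²(Δφ/2) + cos φ₁ cos φ₂ sin²(Δλ/2) = 0.004955
c = 2·arcsin(√a) = 0.140906 rad = 8.0733°

8.073°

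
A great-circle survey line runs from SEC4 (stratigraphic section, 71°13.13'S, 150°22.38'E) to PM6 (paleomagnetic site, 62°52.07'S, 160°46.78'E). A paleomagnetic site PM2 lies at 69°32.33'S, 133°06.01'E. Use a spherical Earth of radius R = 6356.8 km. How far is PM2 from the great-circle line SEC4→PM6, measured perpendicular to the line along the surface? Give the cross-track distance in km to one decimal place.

614.5 km

SEC4: φ = -71.21883°, λ = +150.37300°
PM6: φ = -62.86783°, λ = +160.77967°
PM2: φ = -69.53883°, λ = +133.10017°
δ₁₃ = central angle SEC4→PM2 = 0.104982 rad  (haversine)
θ₁₃ = bearing SEC4→PM2 = 277.894°,  θ₁₂ = bearing SEC4→PM6 = 30.810°
dₓₜ = R·arcsin(sin δ₁₃ · sin(θ₁₃ − θ₁₂)) = 6356.8·arcsin(0.10479·sin(247.084°)) = -614.506 km
|dₓₜ| = 614.506 km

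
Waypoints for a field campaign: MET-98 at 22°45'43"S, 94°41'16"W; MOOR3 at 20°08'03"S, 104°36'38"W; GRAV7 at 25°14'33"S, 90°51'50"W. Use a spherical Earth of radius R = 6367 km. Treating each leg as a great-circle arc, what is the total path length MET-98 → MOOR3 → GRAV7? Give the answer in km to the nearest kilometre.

2585 km

MET-98: φ = -22.76194°, λ = -94.68778°
MOOR3: φ = -20.13417°, λ = -104.61056°
GRAV7: φ = -25.24250°, λ = -90.86389°
MET-98→MOOR3: c = 0.167544 rad, d = 1066.75 km
MOOR3→GRAV7: c = 0.238461 rad, d = 1518.28 km
Total = 1066.75 + 1518.28 = 2585.04 km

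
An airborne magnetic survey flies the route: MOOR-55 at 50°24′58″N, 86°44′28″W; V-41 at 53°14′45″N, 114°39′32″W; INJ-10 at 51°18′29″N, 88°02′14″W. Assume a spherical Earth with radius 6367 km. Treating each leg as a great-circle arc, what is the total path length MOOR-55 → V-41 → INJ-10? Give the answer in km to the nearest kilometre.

3742 km

MOOR-55: φ = +50.41611°, λ = -86.74111°
V-41: φ = +53.24583°, λ = -114.65889°
INJ-10: φ = +51.30806°, λ = -88.03722°
MOOR-55→V-41: c = 0.303133 rad, d = 1930.05 km
V-41→INJ-10: c = 0.284610 rad, d = 1812.11 km
Total = 1930.05 + 1812.11 = 3742.16 km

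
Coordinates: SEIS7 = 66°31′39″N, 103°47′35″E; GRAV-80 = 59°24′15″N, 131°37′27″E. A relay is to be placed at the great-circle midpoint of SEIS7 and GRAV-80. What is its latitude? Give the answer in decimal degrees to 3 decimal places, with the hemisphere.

63.640°N

SEIS7: φ = +66.52750°, λ = +103.79306°
GRAV-80: φ = +59.40417°, λ = +131.62417°
Bx = cos φ₂ cos Δλ = 0.450104,  By = cos φ₂ sin Δλ = 0.237625
φₘ = atan2(sin φ₁ + sin φ₂, √((cos φ₁ + Bx)² + By²)) = 63.64034°
λₘ = λ₁ + atan2(By, cos φ₁ + Bx) = 119.43967°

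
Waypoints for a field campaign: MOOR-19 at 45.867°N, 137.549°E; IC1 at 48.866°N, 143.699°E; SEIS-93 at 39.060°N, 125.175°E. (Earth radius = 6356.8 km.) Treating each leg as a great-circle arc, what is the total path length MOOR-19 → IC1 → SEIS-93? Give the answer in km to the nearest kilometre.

2397 km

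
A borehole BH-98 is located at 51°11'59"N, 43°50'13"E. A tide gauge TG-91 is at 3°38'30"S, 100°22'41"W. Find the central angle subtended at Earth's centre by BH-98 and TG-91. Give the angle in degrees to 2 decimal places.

BH-98: φ = +51.19972°, λ = +43.83694°
TG-91: φ = -3.64167°, λ = -100.37806°
Δφ = -54.8414°,  Δλ = -144.2150°
a = sin²(Δφ/2) + cos φ₁ cos φ₂ sin²(Δλ/2) = 0.778394
c = 2·arcsin(√a) = 2.161311 rad = 123.8340°

123.83°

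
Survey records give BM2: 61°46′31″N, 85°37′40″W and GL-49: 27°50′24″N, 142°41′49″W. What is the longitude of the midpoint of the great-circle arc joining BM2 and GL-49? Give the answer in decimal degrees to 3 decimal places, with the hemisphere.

123.520°W

BM2: φ = +61.77528°, λ = -85.62778°
GL-49: φ = +27.84000°, λ = -142.69694°
Bx = cos φ₂ cos Δλ = 0.480704,  By = cos φ₂ sin Δλ = -0.742180
φₘ = atan2(sin φ₁ + sin φ₂, √((cos φ₁ + Bx)² + By²)) = 48.12770°
λₘ = λ₁ + atan2(By, cos φ₁ + Bx) = -123.52010°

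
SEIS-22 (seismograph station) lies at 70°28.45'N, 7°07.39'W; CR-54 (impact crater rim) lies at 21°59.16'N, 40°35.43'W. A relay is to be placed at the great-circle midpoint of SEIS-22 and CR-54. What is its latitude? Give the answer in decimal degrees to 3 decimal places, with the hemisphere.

47.185°N

SEIS-22: φ = +70.47417°, λ = -7.12317°
CR-54: φ = +21.98600°, λ = -40.59050°
Bx = cos φ₂ cos Δλ = 0.773533,  By = cos φ₂ sin Δλ = -0.511357
φₘ = atan2(sin φ₁ + sin φ₂, √((cos φ₁ + Bx)² + By²)) = 47.18459°
λₘ = λ₁ + atan2(By, cos φ₁ + Bx) = -31.90173°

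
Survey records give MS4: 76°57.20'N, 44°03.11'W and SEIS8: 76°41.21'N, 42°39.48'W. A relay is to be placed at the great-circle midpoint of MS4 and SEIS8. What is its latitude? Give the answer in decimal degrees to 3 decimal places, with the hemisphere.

MS4: φ = +76.95333°, λ = -44.05183°
SEIS8: φ = +76.68683°, λ = -42.65800°
Bx = cos φ₂ cos Δλ = 0.230205,  By = cos φ₂ sin Δλ = 0.005601
φₘ = atan2(sin φ₁ + sin φ₂, √((cos φ₁ + Bx)² + By²)) = 76.82102°
λₘ = λ₁ + atan2(By, cos φ₁ + Bx) = -43.34800°

76.821°N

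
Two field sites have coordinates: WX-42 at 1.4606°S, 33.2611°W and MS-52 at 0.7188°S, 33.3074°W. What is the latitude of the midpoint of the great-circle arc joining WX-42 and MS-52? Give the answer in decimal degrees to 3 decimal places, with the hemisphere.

1.090°S

Bx = cos φ₂ cos Δλ = 0.999921,  By = cos φ₂ sin Δλ = -0.000808
φₘ = atan2(sin φ₁ + sin φ₂, √((cos φ₁ + Bx)² + By²)) = -1.08970°
λₘ = λ₁ + atan2(By, cos φ₁ + Bx) = -33.28425°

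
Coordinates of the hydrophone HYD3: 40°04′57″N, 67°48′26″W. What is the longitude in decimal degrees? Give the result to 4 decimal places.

67.8072°W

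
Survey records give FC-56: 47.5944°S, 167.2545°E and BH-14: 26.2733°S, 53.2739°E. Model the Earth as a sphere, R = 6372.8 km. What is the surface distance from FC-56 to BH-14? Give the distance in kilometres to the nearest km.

9493 km

Δφ = 21.3211°,  Δλ = -113.9806°
a = sin²(Δφ/2) + cos φ₁ cos φ₂ sin²(Δλ/2) = 0.459459
c = 2·arcsin(√a) = 1.489626 rad = 85.3493°
d = R·c = 6372.8 × 1.489626 = 9493.1 km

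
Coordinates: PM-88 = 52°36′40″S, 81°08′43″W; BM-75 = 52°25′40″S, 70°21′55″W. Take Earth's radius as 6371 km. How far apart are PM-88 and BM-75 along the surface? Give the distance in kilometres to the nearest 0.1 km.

729.0 km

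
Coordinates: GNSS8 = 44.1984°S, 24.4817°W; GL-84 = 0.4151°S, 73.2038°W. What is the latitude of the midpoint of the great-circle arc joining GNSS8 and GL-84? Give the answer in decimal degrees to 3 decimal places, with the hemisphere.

24.186°S

Bx = cos φ₂ cos Δλ = 0.659695,  By = cos φ₂ sin Δλ = -0.751499
φₘ = atan2(sin φ₁ + sin φ₂, √((cos φ₁ + Bx)² + By²)) = -24.18564°
λₘ = λ₁ + atan2(By, cos φ₁ + Bx) = -53.11181°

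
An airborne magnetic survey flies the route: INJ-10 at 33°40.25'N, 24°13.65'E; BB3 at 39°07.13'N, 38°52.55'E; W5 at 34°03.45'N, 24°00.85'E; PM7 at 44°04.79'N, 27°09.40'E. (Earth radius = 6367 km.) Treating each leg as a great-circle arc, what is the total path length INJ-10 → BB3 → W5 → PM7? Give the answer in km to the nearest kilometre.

4025 km

INJ-10: φ = +33.67083°, λ = +24.22750°
BB3: φ = +39.11883°, λ = +38.87583°
W5: φ = +34.05750°, λ = +24.01417°
PM7: φ = +44.07983°, λ = +27.15667°
INJ-10→BB3: c = 0.226334 rad, d = 1441.07 km
BB3→W5: c = 0.225873 rad, d = 1438.13 km
W5→PM7: c = 0.179992 rad, d = 1146.01 km
Total = 1441.07 + 1438.13 + 1146.01 = 4025.21 km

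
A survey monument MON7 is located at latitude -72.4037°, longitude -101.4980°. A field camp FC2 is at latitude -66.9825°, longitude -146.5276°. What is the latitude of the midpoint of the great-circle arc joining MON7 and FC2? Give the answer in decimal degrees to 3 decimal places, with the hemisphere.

Bx = cos φ₂ cos Δλ = 0.276345,  By = cos φ₂ sin Δλ = -0.276630
φₘ = atan2(sin φ₁ + sin φ₂, √((cos φ₁ + Bx)² + By²)) = -71.10271°
λₘ = λ₁ + atan2(By, cos φ₁ + Bx) = -127.04855°

71.103°S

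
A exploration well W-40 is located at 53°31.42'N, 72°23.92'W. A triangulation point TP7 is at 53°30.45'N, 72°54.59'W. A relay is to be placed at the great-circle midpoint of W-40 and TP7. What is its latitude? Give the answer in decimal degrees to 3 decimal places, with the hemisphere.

W-40: φ = +53.52367°, λ = -72.39867°
TP7: φ = +53.50750°, λ = -72.90983°
Bx = cos φ₂ cos Δλ = 0.594694,  By = cos φ₂ sin Δλ = -0.005306
φₘ = atan2(sin φ₁ + sin φ₂, √((cos φ₁ + Bx)² + By²)) = 53.51586°
λₘ = λ₁ + atan2(By, cos φ₁ + Bx) = -72.65430°

53.516°N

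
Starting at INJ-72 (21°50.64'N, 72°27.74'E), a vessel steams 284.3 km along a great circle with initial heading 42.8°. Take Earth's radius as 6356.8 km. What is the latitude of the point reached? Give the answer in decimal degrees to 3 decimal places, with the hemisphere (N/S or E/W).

23.713°N

INJ-72: φ = +21.84400°, λ = +72.46233°
δ = d/R = 284.3/6356.8 = 0.044724 rad
φ₂ = arcsin(sin φ₁ cos δ + cos φ₁ sin δ cos θ)
   = arcsin(0.37208·0.99900 + 0.92820·0.04471·0.73373) = 23.71313°
λ₂ = λ₁ + atan2(sin θ sin δ cos φ₁, cos δ − sin φ₁ sin φ₂) = 74.36366°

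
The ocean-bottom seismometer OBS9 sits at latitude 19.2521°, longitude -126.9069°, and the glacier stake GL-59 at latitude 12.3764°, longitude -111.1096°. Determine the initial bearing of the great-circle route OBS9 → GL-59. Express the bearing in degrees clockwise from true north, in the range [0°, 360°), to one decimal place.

Δλ = 15.7973°
y = sin Δλ · cos φ₂ = 0.265908
x = cos φ₁ sin φ₂ − sin φ₁ cos φ₂ cos Δλ = -0.107552
θ = atan2(y, x) = 112.0218° → 112.0218° (mod 360°)

112.0°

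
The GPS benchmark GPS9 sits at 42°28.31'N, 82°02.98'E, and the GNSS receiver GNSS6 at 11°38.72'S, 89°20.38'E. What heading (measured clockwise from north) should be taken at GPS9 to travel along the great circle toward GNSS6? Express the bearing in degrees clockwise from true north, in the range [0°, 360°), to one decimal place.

171.2°

GPS9: φ = +42.47183°, λ = +82.04967°
GNSS6: φ = -11.64533°, λ = +89.33967°
Δλ = 7.2900°
y = sin Δλ · cos φ₂ = 0.124280
x = cos φ₁ sin φ₂ − sin φ₁ cos φ₂ cos Δλ = -0.804872
θ = atan2(y, x) = 171.2223° → 171.2223° (mod 360°)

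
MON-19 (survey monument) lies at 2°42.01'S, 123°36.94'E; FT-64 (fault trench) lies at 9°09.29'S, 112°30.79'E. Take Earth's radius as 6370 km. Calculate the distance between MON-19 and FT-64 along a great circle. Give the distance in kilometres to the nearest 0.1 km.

MON-19: φ = -2.70017°, λ = +123.61567°
FT-64: φ = -9.15483°, λ = +112.51317°
Δφ = -6.4547°,  Δλ = -11.1025°
a = sin²(Δφ/2) + cos φ₁ cos φ₂ sin²(Δλ/2) = 0.012398
c = 2·arcsin(√a) = 0.223154 rad = 12.7858°
d = R·c = 6370 × 0.223154 = 1421.5 km

1421.5 km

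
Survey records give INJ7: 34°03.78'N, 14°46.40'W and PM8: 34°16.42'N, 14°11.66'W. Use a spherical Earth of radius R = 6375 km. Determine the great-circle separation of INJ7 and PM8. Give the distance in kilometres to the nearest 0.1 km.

INJ7: φ = +34.06300°, λ = -14.77333°
PM8: φ = +34.27367°, λ = -14.19433°
Δφ = 0.2107°,  Δλ = 0.5790°
a = sin²(Δφ/2) + cos φ₁ cos φ₂ sin²(Δλ/2) = 0.000021
c = 2·arcsin(√a) = 0.009134 rad = 0.5233°
d = R·c = 6375 × 0.009134 = 58.2 km

58.2 km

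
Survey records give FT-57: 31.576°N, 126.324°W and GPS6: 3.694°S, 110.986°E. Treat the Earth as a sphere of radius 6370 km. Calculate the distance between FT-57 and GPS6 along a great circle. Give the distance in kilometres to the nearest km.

Δφ = -35.2700°,  Δλ = -122.6900°
a = sin²(Δφ/2) + cos φ₁ cos φ₂ sin²(Δλ/2) = 0.746455
c = 2·arcsin(√a) = 2.086229 rad = 119.5321°
d = R·c = 6370 × 2.086229 = 13289.3 km

13289 km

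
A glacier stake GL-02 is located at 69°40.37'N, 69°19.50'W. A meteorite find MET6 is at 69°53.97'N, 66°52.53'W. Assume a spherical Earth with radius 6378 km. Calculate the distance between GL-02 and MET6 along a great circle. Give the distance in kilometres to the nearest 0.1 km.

GL-02: φ = +69.67283°, λ = -69.32500°
MET6: φ = +69.89950°, λ = -66.87550°
Δφ = 0.2267°,  Δλ = 2.4495°
a = sin²(Δφ/2) + cos φ₁ cos φ₂ sin²(Δλ/2) = 0.000058
c = 2·arcsin(√a) = 0.015291 rad = 0.8761°
d = R·c = 6378 × 0.015291 = 97.5 km

97.5 km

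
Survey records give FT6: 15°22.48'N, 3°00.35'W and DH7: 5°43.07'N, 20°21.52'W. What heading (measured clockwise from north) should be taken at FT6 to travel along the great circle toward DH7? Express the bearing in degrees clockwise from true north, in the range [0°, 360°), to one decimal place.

242.3°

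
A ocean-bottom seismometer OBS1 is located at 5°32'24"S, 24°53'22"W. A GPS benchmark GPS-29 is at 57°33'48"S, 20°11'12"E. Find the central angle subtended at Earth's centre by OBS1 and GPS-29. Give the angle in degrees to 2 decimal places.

OBS1: φ = -5.54000°, λ = -24.88944°
GPS-29: φ = -57.56333°, λ = +20.18667°
Δφ = -52.0233°,  Δλ = 45.0761°
a = sin²(Δφ/2) + cos φ₁ cos φ₂ sin²(Δλ/2) = 0.270763
c = 2·arcsin(√a) = 1.094519 rad = 62.7113°

62.71°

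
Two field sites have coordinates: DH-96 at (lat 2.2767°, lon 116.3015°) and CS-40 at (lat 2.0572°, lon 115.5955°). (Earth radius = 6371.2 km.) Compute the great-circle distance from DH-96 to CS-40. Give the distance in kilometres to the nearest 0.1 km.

Δφ = -0.2195°,  Δλ = -0.7060°
a = sin²(Δφ/2) + cos φ₁ cos φ₂ sin²(Δλ/2) = 0.000042
c = 2·arcsin(√a) = 0.012895 rad = 0.7389°
d = R·c = 6371.2 × 0.012895 = 82.2 km

82.2 km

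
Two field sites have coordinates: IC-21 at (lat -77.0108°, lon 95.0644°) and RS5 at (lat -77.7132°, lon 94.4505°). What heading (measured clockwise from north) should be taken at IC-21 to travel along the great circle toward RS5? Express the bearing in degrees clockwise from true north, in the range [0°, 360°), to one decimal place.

190.5°

Δλ = -0.6139°
y = sin Δλ · cos φ₂ = -0.002280
x = cos φ₁ sin φ₂ − sin φ₁ cos φ₂ cos Δλ = -0.012271
θ = atan2(y, x) = -169.4737° → 190.5263° (mod 360°)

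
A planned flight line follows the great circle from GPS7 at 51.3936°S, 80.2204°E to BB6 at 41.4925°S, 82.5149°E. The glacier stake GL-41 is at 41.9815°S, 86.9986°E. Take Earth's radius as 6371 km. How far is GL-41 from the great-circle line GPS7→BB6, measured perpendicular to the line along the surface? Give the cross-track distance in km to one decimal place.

375.8 km

δ₁₃ = central angle GPS7→GL-41 = 0.183036 rad  (haversine)
θ₁₃ = bearing GPS7→GL-41 = 28.818°,  θ₁₂ = bearing GPS7→BB6 = 9.920°
dₓₜ = R·arcsin(sin δ₁₃ · sin(θ₁₃ − θ₁₂)) = 6371·arcsin(0.18202·sin(18.898°)) = 375.802 km
|dₓₜ| = 375.802 km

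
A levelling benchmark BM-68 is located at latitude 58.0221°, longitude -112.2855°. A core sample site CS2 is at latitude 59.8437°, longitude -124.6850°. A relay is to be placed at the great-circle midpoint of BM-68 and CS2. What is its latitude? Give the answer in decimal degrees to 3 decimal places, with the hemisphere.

59.081°N

Bx = cos φ₂ cos Δλ = 0.490643,  By = cos φ₂ sin Δλ = -0.107870
φₘ = atan2(sin φ₁ + sin φ₂, √((cos φ₁ + Bx)² + By²)) = 59.08115°
λₘ = λ₁ + atan2(By, cos φ₁ + Bx) = -118.32101°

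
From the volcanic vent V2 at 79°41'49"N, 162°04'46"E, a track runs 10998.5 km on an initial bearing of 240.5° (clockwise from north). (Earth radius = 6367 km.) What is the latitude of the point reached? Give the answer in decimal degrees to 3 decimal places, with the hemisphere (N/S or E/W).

13.914°S

V2: φ = +79.69694°, λ = +162.07944°
δ = d/R = 10998.5/6367 = 1.727423 rad
φ₂ = arcsin(sin φ₁ cos δ + cos φ₁ sin δ cos θ)
   = arcsin(0.98388·-0.15599 + 0.17885·0.98776·-0.49242) = -13.91403°
λ₂ = λ₁ + atan2(sin θ sin δ cos φ₁, cos δ − sin φ₁ sin φ₂) = 99.74289°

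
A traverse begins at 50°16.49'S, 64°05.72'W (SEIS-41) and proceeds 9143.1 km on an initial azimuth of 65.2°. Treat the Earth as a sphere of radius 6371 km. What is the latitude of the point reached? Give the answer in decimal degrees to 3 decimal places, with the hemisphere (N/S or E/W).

SEIS-41: φ = -50.27483°, λ = -64.09533°
δ = d/R = 9143.1/6371 = 1.435112 rad
φ₂ = arcsin(sin φ₁ cos δ + cos φ₁ sin δ cos θ)
   = arcsin(-0.76912·0.13527 + 0.63911·0.99081·0.41945) = 9.29821°
λ₂ = λ₁ + atan2(sin θ sin δ cos φ₁, cos δ − sin φ₁ sin φ₂) = 1.60551°

9.298°N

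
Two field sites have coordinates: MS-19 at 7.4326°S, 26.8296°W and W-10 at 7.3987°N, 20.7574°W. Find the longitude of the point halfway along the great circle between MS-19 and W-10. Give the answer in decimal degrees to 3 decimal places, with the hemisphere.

Bx = cos φ₂ cos Δλ = 0.986110,  By = cos φ₂ sin Δλ = 0.104901
φₘ = atan2(sin φ₁ + sin φ₂, √((cos φ₁ + Bx)² + By²)) = -0.01697°
λₘ = λ₁ + atan2(By, cos φ₁ + Bx) = -23.79338°

23.793°W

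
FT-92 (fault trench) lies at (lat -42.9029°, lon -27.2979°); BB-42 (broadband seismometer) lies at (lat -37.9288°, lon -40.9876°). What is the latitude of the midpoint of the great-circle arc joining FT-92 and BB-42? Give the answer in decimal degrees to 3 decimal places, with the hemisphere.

40.618°S

Bx = cos φ₂ cos Δλ = 0.766367,  By = cos φ₂ sin Δλ = -0.186674
φₘ = atan2(sin φ₁ + sin φ₂, √((cos φ₁ + Bx)² + By²)) = -40.61799°
λₘ = λ₁ + atan2(By, cos φ₁ + Bx) = -34.39713°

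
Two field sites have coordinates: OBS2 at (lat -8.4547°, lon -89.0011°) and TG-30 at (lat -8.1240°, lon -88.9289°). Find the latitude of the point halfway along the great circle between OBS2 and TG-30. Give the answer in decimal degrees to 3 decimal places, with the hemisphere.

8.289°S

Bx = cos φ₂ cos Δλ = 0.989964,  By = cos φ₂ sin Δλ = 0.001247
φₘ = atan2(sin φ₁ + sin φ₂, √((cos φ₁ + Bx)² + By²)) = -8.28935°
λₘ = λ₁ + atan2(By, cos φ₁ + Bx) = -88.96498°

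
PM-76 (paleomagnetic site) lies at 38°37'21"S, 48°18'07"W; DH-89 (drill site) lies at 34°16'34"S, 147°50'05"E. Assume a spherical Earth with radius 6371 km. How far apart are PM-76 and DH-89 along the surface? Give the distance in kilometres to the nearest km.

PM-76: φ = -38.62250°, λ = -48.30194°
DH-89: φ = -34.27611°, λ = +147.83472°
Δφ = 4.3464°,  Δλ = -163.8633°
a = sin²(Δφ/2) + cos φ₁ cos φ₂ sin²(Δλ/2) = 0.634314
c = 2·arcsin(√a) = 1.842765 rad = 105.5826°
d = R·c = 6371 × 1.842765 = 11740.3 km

11740 km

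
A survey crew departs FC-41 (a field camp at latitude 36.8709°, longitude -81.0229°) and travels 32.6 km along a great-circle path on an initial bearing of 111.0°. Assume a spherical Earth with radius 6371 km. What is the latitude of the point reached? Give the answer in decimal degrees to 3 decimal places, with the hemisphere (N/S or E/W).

36.765°N

δ = d/R = 32.6/6371 = 0.005117 rad
φ₂ = arcsin(sin φ₁ cos δ + cos φ₁ sin δ cos θ)
   = arcsin(0.60001·0.99999 + 0.79999·0.00512·-0.35837) = 36.76534°
λ₂ = λ₁ + atan2(sin θ sin δ cos φ₁, cos δ − sin φ₁ sin φ₂) = -80.68123°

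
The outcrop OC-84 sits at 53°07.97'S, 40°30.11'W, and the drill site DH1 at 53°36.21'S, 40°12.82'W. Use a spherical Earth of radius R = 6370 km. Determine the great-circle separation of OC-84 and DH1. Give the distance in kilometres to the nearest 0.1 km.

OC-84: φ = -53.13283°, λ = -40.50183°
DH1: φ = -53.60350°, λ = -40.21367°
Δφ = -0.4707°,  Δλ = 0.2882°
a = sin²(Δφ/2) + cos φ₁ cos φ₂ sin²(Δλ/2) = 0.000019
c = 2·arcsin(√a) = 0.008746 rad = 0.5011°
d = R·c = 6370 × 0.008746 = 55.7 km

55.7 km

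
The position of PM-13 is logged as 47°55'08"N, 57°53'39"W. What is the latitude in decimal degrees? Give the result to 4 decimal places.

47° + 55′/60 + 8″/3600 = 47 + 0.91667 + 0.00222 = 47.9189°

47.9189°N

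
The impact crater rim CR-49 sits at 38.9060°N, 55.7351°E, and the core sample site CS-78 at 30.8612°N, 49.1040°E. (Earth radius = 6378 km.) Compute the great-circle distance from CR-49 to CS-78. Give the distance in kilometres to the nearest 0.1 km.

1080.3 km

Δφ = -8.0448°,  Δλ = -6.6311°
a = sin²(Δφ/2) + cos φ₁ cos φ₂ sin²(Δλ/2) = 0.007155
c = 2·arcsin(√a) = 0.169376 rad = 9.7045°
d = R·c = 6378 × 0.169376 = 1080.3 km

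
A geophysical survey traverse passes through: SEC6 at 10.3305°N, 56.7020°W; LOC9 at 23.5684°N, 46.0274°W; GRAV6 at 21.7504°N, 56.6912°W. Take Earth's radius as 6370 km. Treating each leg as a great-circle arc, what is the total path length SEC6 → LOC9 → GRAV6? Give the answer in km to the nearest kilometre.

SEC6→LOC9: c = 0.291467 rad, d = 1856.65 km
LOC9→GRAV6: c = 0.174611 rad, d = 1112.28 km
Total = 1856.65 + 1112.28 = 2968.92 km

2969 km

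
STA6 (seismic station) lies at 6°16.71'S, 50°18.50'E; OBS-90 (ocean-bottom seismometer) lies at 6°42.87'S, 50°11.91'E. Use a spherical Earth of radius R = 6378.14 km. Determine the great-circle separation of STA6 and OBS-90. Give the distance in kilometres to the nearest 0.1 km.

STA6: φ = -6.27850°, λ = +50.30833°
OBS-90: φ = -6.71450°, λ = +50.19850°
Δφ = -0.4360°,  Δλ = -0.1098°
a = sin²(Δφ/2) + cos φ₁ cos φ₂ sin²(Δλ/2) = 0.000015
c = 2·arcsin(√a) = 0.007844 rad = 0.4494°
d = R·c = 6378.14 × 0.007844 = 50.0 km

50.0 km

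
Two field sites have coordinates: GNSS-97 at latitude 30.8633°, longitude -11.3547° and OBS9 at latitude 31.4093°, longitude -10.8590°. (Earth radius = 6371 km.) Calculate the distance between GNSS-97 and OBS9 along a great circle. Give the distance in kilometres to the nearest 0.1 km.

Δφ = 0.5460°,  Δλ = 0.4957°
a = sin²(Δφ/2) + cos φ₁ cos φ₂ sin²(Δλ/2) = 0.000036
c = 2·arcsin(√a) = 0.012068 rad = 0.6915°
d = R·c = 6371 × 0.012068 = 76.9 km

76.9 km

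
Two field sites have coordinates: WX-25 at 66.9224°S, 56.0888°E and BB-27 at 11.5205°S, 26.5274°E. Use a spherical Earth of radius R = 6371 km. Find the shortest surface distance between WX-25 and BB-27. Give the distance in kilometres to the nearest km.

6540 km

Δφ = 55.4019°,  Δλ = -29.5614°
a = sin²(Δφ/2) + cos φ₁ cos φ₂ sin²(Δλ/2) = 0.241090
c = 2·arcsin(√a) = 1.026496 rad = 58.8139°
d = R·c = 6371 × 1.026496 = 6539.8 km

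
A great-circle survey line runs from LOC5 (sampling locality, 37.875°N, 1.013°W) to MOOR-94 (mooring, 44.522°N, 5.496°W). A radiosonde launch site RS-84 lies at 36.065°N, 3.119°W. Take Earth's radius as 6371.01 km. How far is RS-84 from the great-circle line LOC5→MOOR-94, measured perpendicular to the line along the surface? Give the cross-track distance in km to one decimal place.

256.5 km

δ₁₃ = central angle LOC5→RS-84 = 0.043129 rad  (haversine)
θ₁₃ = bearing LOC5→RS-84 = 223.549°,  θ₁₂ = bearing LOC5→MOOR-94 = 334.548°
dₓₜ = R·arcsin(sin δ₁₃ · sin(θ₁₃ − θ₁₂)) = 6371.01·arcsin(0.04312·sin(-111.000°)) = -256.517 km
|dₓₜ| = 256.517 km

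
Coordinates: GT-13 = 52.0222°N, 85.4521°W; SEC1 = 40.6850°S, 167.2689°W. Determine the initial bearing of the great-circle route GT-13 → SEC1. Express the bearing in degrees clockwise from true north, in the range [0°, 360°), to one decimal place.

Δλ = -81.8168°
y = sin Δλ · cos φ₂ = -0.750584
x = cos φ₁ sin φ₂ − sin φ₁ cos φ₂ cos Δλ = -0.486231
θ = atan2(y, x) = -122.9353° → 237.0647° (mod 360°)

237.1°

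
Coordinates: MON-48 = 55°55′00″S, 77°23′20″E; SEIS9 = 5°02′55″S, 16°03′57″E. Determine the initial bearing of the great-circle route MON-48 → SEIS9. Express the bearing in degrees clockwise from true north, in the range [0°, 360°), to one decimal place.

MON-48: φ = -55.91667°, λ = +77.38889°
SEIS9: φ = -5.04861°, λ = +16.06583°
Δλ = -61.3231°
y = sin Δλ · cos φ₂ = -0.873936
x = cos φ₁ sin φ₂ − sin φ₁ cos φ₂ cos Δλ = 0.346583
θ = atan2(y, x) = -68.3679° → 291.6321° (mod 360°)

291.6°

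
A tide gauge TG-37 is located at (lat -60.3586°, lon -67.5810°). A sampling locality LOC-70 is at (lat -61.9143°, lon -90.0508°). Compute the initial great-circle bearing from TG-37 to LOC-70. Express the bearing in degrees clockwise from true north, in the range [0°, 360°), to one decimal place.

Δλ = -22.4698°
y = sin Δλ · cos φ₂ = -0.179935
x = cos φ₁ sin φ₂ − sin φ₁ cos φ₂ cos Δλ = -0.058213
θ = atan2(y, x) = -107.9277° → 252.0723° (mod 360°)

252.1°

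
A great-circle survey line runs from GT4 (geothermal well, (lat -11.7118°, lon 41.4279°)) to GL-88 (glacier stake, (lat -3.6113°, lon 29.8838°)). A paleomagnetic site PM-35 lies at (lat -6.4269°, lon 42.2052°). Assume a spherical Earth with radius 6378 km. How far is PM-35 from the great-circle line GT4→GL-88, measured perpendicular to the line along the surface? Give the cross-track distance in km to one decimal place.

533.8 km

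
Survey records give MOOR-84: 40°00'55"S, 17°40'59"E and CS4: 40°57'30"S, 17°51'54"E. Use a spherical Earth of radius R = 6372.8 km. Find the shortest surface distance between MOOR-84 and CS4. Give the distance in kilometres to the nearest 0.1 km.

106.0 km

MOOR-84: φ = -40.01528°, λ = +17.68306°
CS4: φ = -40.95833°, λ = +17.86500°
Δφ = -0.9431°,  Δλ = 0.1819°
a = sin²(Δφ/2) + cos φ₁ cos φ₂ sin²(Δλ/2) = 0.000069
c = 2·arcsin(√a) = 0.016636 rad = 0.9532°
d = R·c = 6372.8 × 0.016636 = 106.0 km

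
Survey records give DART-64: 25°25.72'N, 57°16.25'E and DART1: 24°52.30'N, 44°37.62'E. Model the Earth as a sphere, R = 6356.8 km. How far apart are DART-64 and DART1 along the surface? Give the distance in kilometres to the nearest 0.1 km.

1270.8 km

DART-64: φ = +25.42867°, λ = +57.27083°
DART1: φ = +24.87167°, λ = +44.62700°
Δφ = -0.5570°,  Δλ = -12.6438°
a = sin²(Δφ/2) + cos φ₁ cos φ₂ sin²(Δλ/2) = 0.009959
c = 2·arcsin(√a) = 0.199917 rad = 11.4544°
d = R·c = 6356.8 × 0.199917 = 1270.8 km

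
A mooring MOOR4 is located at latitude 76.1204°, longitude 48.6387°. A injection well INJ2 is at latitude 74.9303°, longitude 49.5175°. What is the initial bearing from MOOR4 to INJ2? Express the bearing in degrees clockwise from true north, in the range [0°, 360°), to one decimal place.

Δλ = 0.8788°
y = sin Δλ · cos φ₂ = 0.003988
x = cos φ₁ sin φ₂ − sin φ₁ cos φ₂ cos Δλ = -0.020740
θ = atan2(y, x) = 169.1167° → 169.1167° (mod 360°)

169.1°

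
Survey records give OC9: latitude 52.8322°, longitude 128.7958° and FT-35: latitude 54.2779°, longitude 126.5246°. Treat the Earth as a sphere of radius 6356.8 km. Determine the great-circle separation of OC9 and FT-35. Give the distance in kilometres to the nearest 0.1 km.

Δφ = 1.4457°,  Δλ = -2.2712°
a = sin²(Δφ/2) + cos φ₁ cos φ₂ sin²(Δλ/2) = 0.000298
c = 2·arcsin(√a) = 0.034510 rad = 1.9773°
d = R·c = 6356.8 × 0.034510 = 219.4 km

219.4 km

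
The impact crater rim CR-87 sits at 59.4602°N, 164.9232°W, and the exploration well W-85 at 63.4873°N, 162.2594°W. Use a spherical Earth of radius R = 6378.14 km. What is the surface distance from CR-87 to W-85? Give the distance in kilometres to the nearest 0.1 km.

Δφ = 4.0271°,  Δλ = 2.6638°
a = sin²(Δφ/2) + cos φ₁ cos φ₂ sin²(Δλ/2) = 0.001357
c = 2·arcsin(√a) = 0.073694 rad = 4.2223°
d = R·c = 6378.14 × 0.073694 = 470.0 km

470.0 km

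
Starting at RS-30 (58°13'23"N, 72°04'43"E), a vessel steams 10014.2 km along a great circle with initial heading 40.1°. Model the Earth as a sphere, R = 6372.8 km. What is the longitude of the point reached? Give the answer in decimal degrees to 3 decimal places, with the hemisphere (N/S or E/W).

RS-30: φ = +58.22306°, λ = +72.07861°
δ = d/R = 10014.2/6372.8 = 1.571397 rad
φ₂ = arcsin(sin φ₁ cos δ + cos φ₁ sin δ cos θ)
   = arcsin(0.85010·-0.00060 + 0.52661·1.00000·0.76492) = 23.72250°
λ₂ = λ₁ + atan2(sin θ sin δ cos φ₁, cos δ − sin φ₁ sin φ₂) = -152.63569°

152.636°W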